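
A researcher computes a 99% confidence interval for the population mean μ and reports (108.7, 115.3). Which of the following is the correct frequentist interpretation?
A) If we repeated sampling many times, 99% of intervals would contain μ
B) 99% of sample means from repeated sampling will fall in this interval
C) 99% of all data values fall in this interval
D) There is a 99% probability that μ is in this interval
A

A) Correct — this is the frequentist long-run coverage interpretation.
B) Wrong — coverage applies to intervals containing μ, not to future x̄ values.
C) Wrong — a CI is about the parameter μ, not individual data values.
D) Wrong — μ is fixed; the randomness lives in the interval, not in μ.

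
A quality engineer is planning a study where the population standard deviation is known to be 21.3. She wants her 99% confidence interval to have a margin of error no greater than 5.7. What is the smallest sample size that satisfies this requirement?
n ≥ 93

For margin E ≤ 5.7:
n ≥ (z* · σ / E)²
n ≥ (2.576 · 21.3 / 5.7)²
n ≥ 92.66

Minimum n = 93 (rounding up)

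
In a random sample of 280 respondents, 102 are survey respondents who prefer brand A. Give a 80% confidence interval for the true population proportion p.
(0.327, 0.401)

Proportion CI:
p̂ = 102/280 = 0.36429
SE = √(p̂(1-p̂)/n) = √(0.36429 · 0.63571 / 280) = 0.02876

z* = 1.282
Margin = z* · SE = 1.282 · 0.02876 = 0.0369

CI: 0.36429 ± 0.0369 = (0.327, 0.401)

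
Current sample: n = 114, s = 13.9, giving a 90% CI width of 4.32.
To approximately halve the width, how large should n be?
n ≈ 456

CI width ∝ 1/√n
To reduce width by factor 2, need √n to grow by 2 → need 2² = 4 times as many samples.

Current: n = 114, width = 4.32
New: n = 456, width ≈ 2.15

Width reduced by factor of 4.32/2.15 = 2.01.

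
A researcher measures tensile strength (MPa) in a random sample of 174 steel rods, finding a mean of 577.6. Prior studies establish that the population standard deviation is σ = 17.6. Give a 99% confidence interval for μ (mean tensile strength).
(574.16, 581.04)

z-interval (σ known):
z* = 2.576 for 99% confidence

Margin of error = z* · σ/√n = 2.576 · 17.6/√174 = 3.44

CI: (577.6 - 3.44, 577.6 + 3.44) = (574.16, 581.04)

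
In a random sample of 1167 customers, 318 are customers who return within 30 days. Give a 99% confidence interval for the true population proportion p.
(0.239, 0.306)

Proportion CI:
p̂ = 318/1167 = 0.27249
SE = √(p̂(1-p̂)/n) = √(0.27249 · 0.72751 / 1167) = 0.01303

z* = 2.576
Margin = z* · SE = 2.576 · 0.01303 = 0.0336

CI: 0.27249 ± 0.0336 = (0.239, 0.306)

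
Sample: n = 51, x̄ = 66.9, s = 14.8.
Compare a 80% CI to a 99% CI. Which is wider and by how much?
99% CI is wider by 5.72

df = 50
80% CI: t* = 1.299, (64.21, 69.59), width = 2 · t* · s/√n = 5.38
99% CI: t* = 2.678, (61.35, 72.45), width = 2 · t* · s/√n = 11.10

The 99% CI is wider by 11.10 - 5.38 = 5.72.
Higher confidence requires a wider interval.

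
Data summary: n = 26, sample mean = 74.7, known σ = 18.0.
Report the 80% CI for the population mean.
(70.17, 79.23)

z-interval (σ known):
z* = 1.282 for 80% confidence

Margin of error = z* · σ/√n = 1.282 · 18.0/√26 = 4.53

CI: (74.7 - 4.53, 74.7 + 4.53) = (70.17, 79.23)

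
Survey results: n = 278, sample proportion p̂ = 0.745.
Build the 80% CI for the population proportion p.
(0.711, 0.779)

Proportion CI:
SE = √(p̂(1-p̂)/n) = √(0.745 · 0.255 / 278) = 0.02614

z* = 1.282
Margin = z* · SE = 1.282 · 0.02614 = 0.0335

CI: 0.745 ± 0.0335 = (0.711, 0.779)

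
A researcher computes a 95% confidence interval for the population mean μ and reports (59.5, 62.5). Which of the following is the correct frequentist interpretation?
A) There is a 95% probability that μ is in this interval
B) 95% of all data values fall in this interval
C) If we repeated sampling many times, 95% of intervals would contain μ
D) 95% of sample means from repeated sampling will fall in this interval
C

A) Wrong — μ is fixed; the randomness lives in the interval, not in μ.
B) Wrong — a CI is about the parameter μ, not individual data values.
C) Correct — this is the frequentist long-run coverage interpretation.
D) Wrong — coverage applies to intervals containing μ, not to future x̄ values.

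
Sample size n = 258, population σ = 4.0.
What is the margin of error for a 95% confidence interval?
Margin of error = 0.49

Margin of error = z* · σ/√n
= 1.960 · 4.0/√258
= 1.960 · 4.0/16.0624
= 0.49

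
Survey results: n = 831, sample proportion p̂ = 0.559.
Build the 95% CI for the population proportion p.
(0.525, 0.593)

Proportion CI:
SE = √(p̂(1-p̂)/n) = √(0.559 · 0.441 / 831) = 0.01722

z* = 1.960
Margin = z* · SE = 1.960 · 0.01722 = 0.0338

CI: 0.559 ± 0.0338 = (0.525, 0.593)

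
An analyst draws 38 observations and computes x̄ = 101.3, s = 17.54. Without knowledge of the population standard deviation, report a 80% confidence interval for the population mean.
(97.59, 105.01)

t-interval (σ unknown):
df = n - 1 = 37
t* = 1.305 for 80% confidence

Margin of error = t* · s/√n = 1.305 · 17.54/√38 = 3.71

CI: (97.59, 105.01)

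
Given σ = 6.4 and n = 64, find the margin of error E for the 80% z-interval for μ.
Margin of error = 1.03

Margin of error = z* · σ/√n
= 1.282 · 6.4/√64
= 1.282 · 6.4/8.0000
= 1.03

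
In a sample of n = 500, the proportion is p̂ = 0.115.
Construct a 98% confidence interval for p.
(0.082, 0.148)

Proportion CI:
SE = √(p̂(1-p̂)/n) = √(0.115 · 0.885 / 500) = 0.01427

z* = 2.326
Margin = z* · SE = 2.326 · 0.01427 = 0.0332

CI: 0.115 ± 0.0332 = (0.082, 0.148)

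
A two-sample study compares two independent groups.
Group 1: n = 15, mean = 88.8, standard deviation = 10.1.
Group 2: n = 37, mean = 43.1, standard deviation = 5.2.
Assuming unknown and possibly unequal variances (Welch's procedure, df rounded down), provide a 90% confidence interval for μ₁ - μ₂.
(40.92, 50.48)

Difference: x̄₁ - x̄₂ = 45.70
SE = √(s₁²/n₁ + s₂²/n₂) = √(10.1²/15 + 5.2²/37) = 2.7444
df = 17.09 → 17 (Welch–Satterthwaite, rounded down)
t* = 1.740

CI: 45.70 ± 1.740 · 2.7444 = 45.70 ± 4.78 = (40.92, 50.48)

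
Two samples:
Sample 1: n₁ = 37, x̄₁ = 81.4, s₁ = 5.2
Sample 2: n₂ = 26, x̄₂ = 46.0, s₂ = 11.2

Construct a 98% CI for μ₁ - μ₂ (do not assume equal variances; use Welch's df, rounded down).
(29.63, 41.17)

Difference: x̄₁ - x̄₂ = 35.40
SE = √(s₁²/n₁ + s₂²/n₂) = √(5.2²/37 + 11.2²/26) = 2.3570
df = 32.63 → 32 (Welch–Satterthwaite, rounded down)
t* = 2.449

CI: 35.40 ± 2.449 · 2.3570 = 35.40 ± 5.77 = (29.63, 41.17)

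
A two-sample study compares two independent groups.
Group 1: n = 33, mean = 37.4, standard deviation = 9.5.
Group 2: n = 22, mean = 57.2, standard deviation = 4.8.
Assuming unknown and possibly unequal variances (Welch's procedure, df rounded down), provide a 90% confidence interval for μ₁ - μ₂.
(-23.06, -16.54)

Difference: x̄₁ - x̄₂ = -19.80
SE = √(s₁²/n₁ + s₂²/n₂) = √(9.5²/33 + 4.8²/22) = 1.9448
df = 50.02 → 50 (Welch–Satterthwaite, rounded down)
t* = 1.676

CI: -19.80 ± 1.676 · 1.9448 = -19.80 ± 3.26 = (-23.06, -16.54)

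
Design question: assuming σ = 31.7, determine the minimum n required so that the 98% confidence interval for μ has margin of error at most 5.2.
n ≥ 202

For margin E ≤ 5.2:
n ≥ (z* · σ / E)²
n ≥ (2.326 · 31.7 / 5.2)²
n ≥ 201.06

Minimum n = 202 (rounding up)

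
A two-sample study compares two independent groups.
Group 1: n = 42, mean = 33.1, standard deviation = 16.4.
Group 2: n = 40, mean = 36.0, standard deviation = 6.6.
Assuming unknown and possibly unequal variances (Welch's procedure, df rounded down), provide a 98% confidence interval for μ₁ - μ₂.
(-9.46, 3.66)

Difference: x̄₁ - x̄₂ = -2.90
SE = √(s₁²/n₁ + s₂²/n₂) = √(16.4²/42 + 6.6²/40) = 2.7373
df = 54.47 → 54 (Welch–Satterthwaite, rounded down)
t* = 2.397

CI: -2.90 ± 2.397 · 2.7373 = -2.90 ± 6.56 = (-9.46, 3.66)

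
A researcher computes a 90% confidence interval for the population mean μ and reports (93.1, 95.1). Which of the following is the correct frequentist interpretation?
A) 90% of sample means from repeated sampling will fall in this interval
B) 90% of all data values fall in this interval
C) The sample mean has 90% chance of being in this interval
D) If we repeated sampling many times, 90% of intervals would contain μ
D

A) Wrong — coverage applies to intervals containing μ, not to future x̄ values.
B) Wrong — a CI is about the parameter μ, not individual data values.
C) Wrong — x̄ is observed and sits in the interval by construction.
D) Correct — this is the frequentist long-run coverage interpretation.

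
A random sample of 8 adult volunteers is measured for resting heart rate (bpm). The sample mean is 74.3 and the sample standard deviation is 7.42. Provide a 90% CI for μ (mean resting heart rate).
(69.33, 79.27)

t-interval (σ unknown):
df = n - 1 = 7
t* = 1.895 for 90% confidence

Margin of error = t* · s/√n = 1.895 · 7.42/√8 = 4.97

CI: (69.33, 79.27)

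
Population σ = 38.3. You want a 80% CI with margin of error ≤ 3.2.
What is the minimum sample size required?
n ≥ 236

For margin E ≤ 3.2:
n ≥ (z* · σ / E)²
n ≥ (1.282 · 38.3 / 3.2)²
n ≥ 235.44

Minimum n = 236 (rounding up)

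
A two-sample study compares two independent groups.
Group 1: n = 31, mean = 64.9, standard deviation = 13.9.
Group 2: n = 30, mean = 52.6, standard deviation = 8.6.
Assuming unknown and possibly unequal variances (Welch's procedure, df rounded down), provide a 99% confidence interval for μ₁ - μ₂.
(4.40, 20.20)

Difference: x̄₁ - x̄₂ = 12.30
SE = √(s₁²/n₁ + s₂²/n₂) = √(13.9²/31 + 8.6²/30) = 2.9492
df = 50.29 → 50 (Welch–Satterthwaite, rounded down)
t* = 2.678

CI: 12.30 ± 2.678 · 2.9492 = 12.30 ± 7.90 = (4.40, 20.20)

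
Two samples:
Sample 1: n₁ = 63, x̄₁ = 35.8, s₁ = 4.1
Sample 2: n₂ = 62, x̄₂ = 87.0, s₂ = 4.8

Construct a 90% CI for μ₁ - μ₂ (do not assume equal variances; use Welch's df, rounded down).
(-52.52, -49.88)

Difference: x̄₁ - x̄₂ = -51.20
SE = √(s₁²/n₁ + s₂²/n₂) = √(4.1²/63 + 4.8²/62) = 0.7990
df = 119.46 → 119 (Welch–Satterthwaite, rounded down)
t* = 1.658

CI: -51.20 ± 1.658 · 0.7990 = -51.20 ± 1.32 = (-52.52, -49.88)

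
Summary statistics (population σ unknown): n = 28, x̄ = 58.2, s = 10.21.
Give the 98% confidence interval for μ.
(53.43, 62.97)

t-interval (σ unknown):
df = n - 1 = 27
t* = 2.473 for 98% confidence

Margin of error = t* · s/√n = 2.473 · 10.21/√28 = 4.77

CI: (53.43, 62.97)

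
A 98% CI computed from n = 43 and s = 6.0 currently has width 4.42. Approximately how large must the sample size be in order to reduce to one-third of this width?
n ≈ 387

CI width ∝ 1/√n
To reduce width by factor 3, need √n to grow by 3 → need 3² = 9 times as many samples.

Current: n = 43, width = 4.42
New: n = 387, width ≈ 1.42

Width reduced by factor of 4.42/1.42 = 3.11.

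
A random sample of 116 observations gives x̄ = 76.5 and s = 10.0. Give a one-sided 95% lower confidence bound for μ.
μ ≥ 74.96

Lower bound (one-sided):
t* = 1.658 (one-sided for 95%)
Lower bound = x̄ - t* · s/√n = 76.5 - 1.658 · 10.0/√116 = 74.96

We are 95% confident that μ ≥ 74.96.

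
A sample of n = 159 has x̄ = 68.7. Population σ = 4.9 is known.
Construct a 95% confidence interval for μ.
(67.94, 69.46)

z-interval (σ known):
z* = 1.960 for 95% confidence

Margin of error = z* · σ/√n = 1.960 · 4.9/√159 = 0.76

CI: (68.7 - 0.76, 68.7 + 0.76) = (67.94, 69.46)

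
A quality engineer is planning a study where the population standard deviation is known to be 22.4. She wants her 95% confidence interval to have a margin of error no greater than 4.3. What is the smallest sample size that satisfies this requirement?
n ≥ 105

For margin E ≤ 4.3:
n ≥ (z* · σ / E)²
n ≥ (1.960 · 22.4 / 4.3)²
n ≥ 104.25

Minimum n = 105 (rounding up)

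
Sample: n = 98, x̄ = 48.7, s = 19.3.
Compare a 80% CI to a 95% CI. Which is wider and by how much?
95% CI is wider by 2.71

df = 97
80% CI: t* = 1.290, (46.19, 51.21), width = 2 · t* · s/√n = 5.03
95% CI: t* = 1.985, (44.83, 52.57), width = 2 · t* · s/√n = 7.74

The 95% CI is wider by 7.74 - 5.03 = 2.71.
Higher confidence requires a wider interval.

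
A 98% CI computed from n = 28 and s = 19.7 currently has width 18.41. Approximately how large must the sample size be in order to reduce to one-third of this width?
n ≈ 252

CI width ∝ 1/√n
To reduce width by factor 3, need √n to grow by 3 → need 3² = 9 times as many samples.

Current: n = 28, width = 18.41
New: n = 252, width ≈ 5.81

Width reduced by factor of 18.41/5.81 = 3.17.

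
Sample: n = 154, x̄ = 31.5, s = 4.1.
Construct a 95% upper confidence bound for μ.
μ ≤ 32.05

Upper bound (one-sided):
t* = 1.655 (one-sided for 95%)
Upper bound = x̄ + t* · s/√n = 31.5 + 1.655 · 4.1/√154 = 32.05

We are 95% confident that μ ≤ 32.05.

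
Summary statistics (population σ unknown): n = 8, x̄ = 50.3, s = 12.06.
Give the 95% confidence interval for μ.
(40.22, 60.38)

t-interval (σ unknown):
df = n - 1 = 7
t* = 2.365 for 95% confidence

Margin of error = t* · s/√n = 2.365 · 12.06/√8 = 10.08

CI: (40.22, 60.38)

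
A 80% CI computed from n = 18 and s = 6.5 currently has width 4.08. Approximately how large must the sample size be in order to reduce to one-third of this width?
n ≈ 162

CI width ∝ 1/√n
To reduce width by factor 3, need √n to grow by 3 → need 3² = 9 times as many samples.

Current: n = 18, width = 4.08
New: n = 162, width ≈ 1.31

Width reduced by factor of 4.08/1.31 = 3.11.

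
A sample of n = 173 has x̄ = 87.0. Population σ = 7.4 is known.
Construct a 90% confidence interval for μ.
(86.07, 87.93)

z-interval (σ known):
z* = 1.645 for 90% confidence

Margin of error = z* · σ/√n = 1.645 · 7.4/√173 = 0.93

CI: (87.0 - 0.93, 87.0 + 0.93) = (86.07, 87.93)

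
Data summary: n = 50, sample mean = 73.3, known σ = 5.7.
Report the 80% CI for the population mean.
(72.27, 74.33)

z-interval (σ known):
z* = 1.282 for 80% confidence

Margin of error = z* · σ/√n = 1.282 · 5.7/√50 = 1.03

CI: (73.3 - 1.03, 73.3 + 1.03) = (72.27, 74.33)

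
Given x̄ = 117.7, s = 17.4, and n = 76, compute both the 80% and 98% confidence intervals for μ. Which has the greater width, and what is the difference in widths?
98% CI is wider by 4.33

df = 75
80% CI: t* = 1.293, (115.12, 120.28), width = 2 · t* · s/√n = 5.16
98% CI: t* = 2.377, (112.96, 122.44), width = 2 · t* · s/√n = 9.49

The 98% CI is wider by 9.49 - 5.16 = 4.33.
Higher confidence requires a wider interval.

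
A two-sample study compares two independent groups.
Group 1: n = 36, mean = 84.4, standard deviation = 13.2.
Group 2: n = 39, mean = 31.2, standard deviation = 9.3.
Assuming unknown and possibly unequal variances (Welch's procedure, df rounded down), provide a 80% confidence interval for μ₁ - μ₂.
(49.76, 56.64)

Difference: x̄₁ - x̄₂ = 53.20
SE = √(s₁²/n₁ + s₂²/n₂) = √(13.2²/36 + 9.3²/39) = 2.6566
df = 62.36 → 62 (Welch–Satterthwaite, rounded down)
t* = 1.295

CI: 53.20 ± 1.295 · 2.6566 = 53.20 ± 3.44 = (49.76, 56.64)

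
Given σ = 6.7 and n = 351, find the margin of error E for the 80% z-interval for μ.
Margin of error = 0.46

Margin of error = z* · σ/√n
= 1.282 · 6.7/√351
= 1.282 · 6.7/18.7350
= 0.46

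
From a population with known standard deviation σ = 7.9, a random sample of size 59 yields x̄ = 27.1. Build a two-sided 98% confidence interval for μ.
(24.71, 29.49)

z-interval (σ known):
z* = 2.326 for 98% confidence

Margin of error = z* · σ/√n = 2.326 · 7.9/√59 = 2.39

CI: (27.1 - 2.39, 27.1 + 2.39) = (24.71, 29.49)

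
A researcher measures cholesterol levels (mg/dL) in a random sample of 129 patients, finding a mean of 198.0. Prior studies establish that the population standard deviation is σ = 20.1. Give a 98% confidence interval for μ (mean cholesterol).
(193.88, 202.12)

z-interval (σ known):
z* = 2.326 for 98% confidence

Margin of error = z* · σ/√n = 2.326 · 20.1/√129 = 4.12

CI: (198.0 - 4.12, 198.0 + 4.12) = (193.88, 202.12)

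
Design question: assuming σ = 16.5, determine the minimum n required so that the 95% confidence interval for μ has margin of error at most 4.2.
n ≥ 60

For margin E ≤ 4.2:
n ≥ (z* · σ / E)²
n ≥ (1.960 · 16.5 / 4.2)²
n ≥ 59.29

Minimum n = 60 (rounding up)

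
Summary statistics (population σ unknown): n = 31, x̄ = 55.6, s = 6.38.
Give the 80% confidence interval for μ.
(54.10, 57.10)

t-interval (σ unknown):
df = n - 1 = 30
t* = 1.310 for 80% confidence

Margin of error = t* · s/√n = 1.310 · 6.38/√31 = 1.50

CI: (54.10, 57.10)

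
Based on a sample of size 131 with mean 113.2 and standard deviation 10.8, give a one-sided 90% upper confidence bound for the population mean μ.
μ ≤ 114.42

Upper bound (one-sided):
t* = 1.288 (one-sided for 90%)
Upper bound = x̄ + t* · s/√n = 113.2 + 1.288 · 10.8/√131 = 114.42

We are 90% confident that μ ≤ 114.42.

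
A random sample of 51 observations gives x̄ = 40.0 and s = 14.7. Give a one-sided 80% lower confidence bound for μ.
μ ≥ 38.25

Lower bound (one-sided):
t* = 0.849 (one-sided for 80%)
Lower bound = x̄ - t* · s/√n = 40.0 - 0.849 · 14.7/√51 = 38.25

We are 80% confident that μ ≥ 38.25.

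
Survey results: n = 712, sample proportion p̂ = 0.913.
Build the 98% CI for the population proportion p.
(0.888, 0.938)

Proportion CI:
SE = √(p̂(1-p̂)/n) = √(0.913 · 0.087 / 712) = 0.01056

z* = 2.326
Margin = z* · SE = 2.326 · 0.01056 = 0.0246

CI: 0.913 ± 0.0246 = (0.888, 0.938)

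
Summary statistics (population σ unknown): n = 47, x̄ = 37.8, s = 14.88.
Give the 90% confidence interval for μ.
(34.16, 41.44)

t-interval (σ unknown):
df = n - 1 = 46
t* = 1.679 for 90% confidence

Margin of error = t* · s/√n = 1.679 · 14.88/√47 = 3.64

CI: (34.16, 41.44)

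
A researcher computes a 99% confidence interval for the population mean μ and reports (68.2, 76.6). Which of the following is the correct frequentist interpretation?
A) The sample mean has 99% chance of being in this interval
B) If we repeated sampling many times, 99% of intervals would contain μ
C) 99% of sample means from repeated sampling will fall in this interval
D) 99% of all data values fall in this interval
B

A) Wrong — x̄ is observed and sits in the interval by construction.
B) Correct — this is the frequentist long-run coverage interpretation.
C) Wrong — coverage applies to intervals containing μ, not to future x̄ values.
D) Wrong — a CI is about the parameter μ, not individual data values.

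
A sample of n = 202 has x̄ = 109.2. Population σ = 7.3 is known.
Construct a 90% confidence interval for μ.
(108.36, 110.04)

z-interval (σ known):
z* = 1.645 for 90% confidence

Margin of error = z* · σ/√n = 1.645 · 7.3/√202 = 0.84

CI: (109.2 - 0.84, 109.2 + 0.84) = (108.36, 110.04)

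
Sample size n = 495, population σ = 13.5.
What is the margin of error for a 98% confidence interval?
Margin of error = 1.41

Margin of error = z* · σ/√n
= 2.326 · 13.5/√495
= 2.326 · 13.5/22.2486
= 1.41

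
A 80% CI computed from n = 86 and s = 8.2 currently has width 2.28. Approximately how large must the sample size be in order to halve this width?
n ≈ 344

CI width ∝ 1/√n
To reduce width by factor 2, need √n to grow by 2 → need 2² = 4 times as many samples.

Current: n = 86, width = 2.28
New: n = 344, width ≈ 1.14

Width reduced by factor of 2.28/1.14 = 2.00.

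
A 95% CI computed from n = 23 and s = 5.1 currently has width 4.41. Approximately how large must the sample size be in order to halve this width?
n ≈ 92

CI width ∝ 1/√n
To reduce width by factor 2, need √n to grow by 2 → need 2² = 4 times as many samples.

Current: n = 23, width = 4.41
New: n = 92, width ≈ 2.11

Width reduced by factor of 4.41/2.11 = 2.09.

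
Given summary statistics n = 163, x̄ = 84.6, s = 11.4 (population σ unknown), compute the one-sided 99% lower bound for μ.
μ ≥ 82.50

Lower bound (one-sided):
t* = 2.350 (one-sided for 99%)
Lower bound = x̄ - t* · s/√n = 84.6 - 2.350 · 11.4/√163 = 82.50

We are 99% confident that μ ≥ 82.50.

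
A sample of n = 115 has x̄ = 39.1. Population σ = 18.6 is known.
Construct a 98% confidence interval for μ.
(35.07, 43.13)

z-interval (σ known):
z* = 2.326 for 98% confidence

Margin of error = z* · σ/√n = 2.326 · 18.6/√115 = 4.03

CI: (39.1 - 4.03, 39.1 + 4.03) = (35.07, 43.13)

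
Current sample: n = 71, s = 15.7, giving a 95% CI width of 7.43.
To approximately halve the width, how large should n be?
n ≈ 284

CI width ∝ 1/√n
To reduce width by factor 2, need √n to grow by 2 → need 2² = 4 times as many samples.

Current: n = 71, width = 7.43
New: n = 284, width ≈ 3.67

Width reduced by factor of 7.43/3.67 = 2.02.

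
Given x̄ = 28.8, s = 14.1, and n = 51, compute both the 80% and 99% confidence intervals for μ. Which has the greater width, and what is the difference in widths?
99% CI is wider by 5.44

df = 50
80% CI: t* = 1.299, (26.24, 31.36), width = 2 · t* · s/√n = 5.13
99% CI: t* = 2.678, (23.51, 34.09), width = 2 · t* · s/√n = 10.57

The 99% CI is wider by 10.57 - 5.13 = 5.44.
Higher confidence requires a wider interval.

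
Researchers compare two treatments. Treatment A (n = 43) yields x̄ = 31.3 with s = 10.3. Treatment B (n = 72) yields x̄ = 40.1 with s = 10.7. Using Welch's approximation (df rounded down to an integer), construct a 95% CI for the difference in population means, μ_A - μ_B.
(-12.80, -4.80)

Difference: x̄₁ - x̄₂ = -8.80
SE = √(s₁²/n₁ + s₂²/n₂) = √(10.3²/43 + 10.7²/72) = 2.0143
df = 91.18 → 91 (Welch–Satterthwaite, rounded down)
t* = 1.986

CI: -8.80 ± 1.986 · 2.0143 = -8.80 ± 4.00 = (-12.80, -4.80)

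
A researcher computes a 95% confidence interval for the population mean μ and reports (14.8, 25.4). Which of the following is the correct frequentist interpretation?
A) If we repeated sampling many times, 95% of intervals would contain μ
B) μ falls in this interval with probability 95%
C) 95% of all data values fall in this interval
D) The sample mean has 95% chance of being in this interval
A

A) Correct — this is the frequentist long-run coverage interpretation.
B) Wrong — μ is fixed; the randomness lives in the interval, not in μ.
C) Wrong — a CI is about the parameter μ, not individual data values.
D) Wrong — x̄ is observed and sits in the interval by construction.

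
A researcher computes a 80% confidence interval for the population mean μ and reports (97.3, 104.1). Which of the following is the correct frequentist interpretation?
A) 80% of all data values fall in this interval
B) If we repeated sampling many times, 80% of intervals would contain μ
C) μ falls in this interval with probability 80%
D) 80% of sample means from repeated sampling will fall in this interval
B

A) Wrong — a CI is about the parameter μ, not individual data values.
B) Correct — this is the frequentist long-run coverage interpretation.
C) Wrong — μ is fixed; the randomness lives in the interval, not in μ.
D) Wrong — coverage applies to intervals containing μ, not to future x̄ values.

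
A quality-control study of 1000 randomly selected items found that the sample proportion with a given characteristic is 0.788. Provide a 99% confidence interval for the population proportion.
(0.755, 0.821)

Proportion CI:
SE = √(p̂(1-p̂)/n) = √(0.788 · 0.212 / 1000) = 0.01293

z* = 2.576
Margin = z* · SE = 2.576 · 0.01293 = 0.0333

CI: 0.788 ± 0.0333 = (0.755, 0.821)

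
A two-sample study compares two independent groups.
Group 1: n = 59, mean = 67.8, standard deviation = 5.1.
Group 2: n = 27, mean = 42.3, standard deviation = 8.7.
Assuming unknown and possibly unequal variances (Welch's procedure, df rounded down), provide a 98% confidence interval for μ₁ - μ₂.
(21.10, 29.90)

Difference: x̄₁ - x̄₂ = 25.50
SE = √(s₁²/n₁ + s₂²/n₂) = √(5.1²/59 + 8.7²/27) = 1.8012
df = 34.44 → 34 (Welch–Satterthwaite, rounded down)
t* = 2.441

CI: 25.50 ± 2.441 · 1.8012 = 25.50 ± 4.40 = (21.10, 29.90)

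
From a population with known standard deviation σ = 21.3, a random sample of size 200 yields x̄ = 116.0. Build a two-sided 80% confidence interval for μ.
(114.07, 117.93)

z-interval (σ known):
z* = 1.282 for 80% confidence

Margin of error = z* · σ/√n = 1.282 · 21.3/√200 = 1.93

CI: (116.0 - 1.93, 116.0 + 1.93) = (114.07, 117.93)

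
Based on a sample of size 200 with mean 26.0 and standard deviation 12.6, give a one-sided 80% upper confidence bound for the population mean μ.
μ ≤ 26.75

Upper bound (one-sided):
t* = 0.843 (one-sided for 80%)
Upper bound = x̄ + t* · s/√n = 26.0 + 0.843 · 12.6/√200 = 26.75

We are 80% confident that μ ≤ 26.75.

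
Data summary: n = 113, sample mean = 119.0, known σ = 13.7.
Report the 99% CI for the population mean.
(115.68, 122.32)

z-interval (σ known):
z* = 2.576 for 99% confidence

Margin of error = z* · σ/√n = 2.576 · 13.7/√113 = 3.32

CI: (119.0 - 3.32, 119.0 + 3.32) = (115.68, 122.32)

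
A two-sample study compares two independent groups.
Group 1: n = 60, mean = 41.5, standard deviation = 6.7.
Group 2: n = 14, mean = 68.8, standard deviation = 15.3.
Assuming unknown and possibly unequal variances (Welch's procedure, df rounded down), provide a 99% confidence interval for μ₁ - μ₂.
(-39.74, -14.86)

Difference: x̄₁ - x̄₂ = -27.30
SE = √(s₁²/n₁ + s₂²/n₂) = √(6.7²/60 + 15.3²/14) = 4.1796
df = 14.18 → 14 (Welch–Satterthwaite, rounded down)
t* = 2.977

CI: -27.30 ± 2.977 · 4.1796 = -27.30 ± 12.44 = (-39.74, -14.86)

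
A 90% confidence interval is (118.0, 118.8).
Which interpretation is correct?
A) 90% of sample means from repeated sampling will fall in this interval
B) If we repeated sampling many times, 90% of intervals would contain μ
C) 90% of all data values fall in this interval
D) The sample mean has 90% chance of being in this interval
B

A) Wrong — coverage applies to intervals containing μ, not to future x̄ values.
B) Correct — this is the frequentist long-run coverage interpretation.
C) Wrong — a CI is about the parameter μ, not individual data values.
D) Wrong — x̄ is observed and sits in the interval by construction.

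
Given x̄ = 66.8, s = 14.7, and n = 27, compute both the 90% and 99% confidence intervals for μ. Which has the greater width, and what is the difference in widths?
99% CI is wider by 6.07

df = 26
90% CI: t* = 1.706, (61.97, 71.63), width = 2 · t* · s/√n = 9.65
99% CI: t* = 2.779, (58.94, 74.66), width = 2 · t* · s/√n = 15.72

The 99% CI is wider by 15.72 - 9.65 = 6.07.
Higher confidence requires a wider interval.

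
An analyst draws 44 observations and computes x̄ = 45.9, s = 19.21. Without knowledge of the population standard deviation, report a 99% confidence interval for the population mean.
(38.10, 53.70)

t-interval (σ unknown):
df = n - 1 = 43
t* = 2.695 for 99% confidence

Margin of error = t* · s/√n = 2.695 · 19.21/√44 = 7.80

CI: (38.10, 53.70)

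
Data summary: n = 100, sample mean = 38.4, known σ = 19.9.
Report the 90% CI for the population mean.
(35.13, 41.67)

z-interval (σ known):
z* = 1.645 for 90% confidence

Margin of error = z* · σ/√n = 1.645 · 19.9/√100 = 3.27

CI: (38.4 - 3.27, 38.4 + 3.27) = (35.13, 41.67)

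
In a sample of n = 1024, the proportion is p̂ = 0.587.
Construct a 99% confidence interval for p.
(0.547, 0.627)

Proportion CI:
SE = √(p̂(1-p̂)/n) = √(0.587 · 0.413 / 1024) = 0.01539

z* = 2.576
Margin = z* · SE = 2.576 · 0.01539 = 0.0396

CI: 0.587 ± 0.0396 = (0.547, 0.627)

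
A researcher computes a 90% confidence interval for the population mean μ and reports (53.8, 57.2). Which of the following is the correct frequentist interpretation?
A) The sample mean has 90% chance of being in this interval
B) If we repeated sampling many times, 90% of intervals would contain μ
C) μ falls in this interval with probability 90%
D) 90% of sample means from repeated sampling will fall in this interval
B

A) Wrong — x̄ is observed and sits in the interval by construction.
B) Correct — this is the frequentist long-run coverage interpretation.
C) Wrong — μ is fixed; the randomness lives in the interval, not in μ.
D) Wrong — coverage applies to intervals containing μ, not to future x̄ values.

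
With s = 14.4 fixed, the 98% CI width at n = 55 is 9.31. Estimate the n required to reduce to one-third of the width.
n ≈ 495

CI width ∝ 1/√n
To reduce width by factor 3, need √n to grow by 3 → need 3² = 9 times as many samples.

Current: n = 55, width = 9.31
New: n = 495, width ≈ 3.02

Width reduced by factor of 9.31/3.02 = 3.08.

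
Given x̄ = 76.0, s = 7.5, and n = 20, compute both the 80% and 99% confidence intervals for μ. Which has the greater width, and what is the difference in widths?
99% CI is wider by 5.15

df = 19
80% CI: t* = 1.328, (73.77, 78.23), width = 2 · t* · s/√n = 4.45
99% CI: t* = 2.861, (71.20, 80.80), width = 2 · t* · s/√n = 9.60

The 99% CI is wider by 9.60 - 4.45 = 5.15.
Higher confidence requires a wider interval.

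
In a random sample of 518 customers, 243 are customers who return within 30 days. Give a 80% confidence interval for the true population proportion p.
(0.441, 0.497)

Proportion CI:
p̂ = 243/518 = 0.46911
SE = √(p̂(1-p̂)/n) = √(0.46911 · 0.53089 / 518) = 0.02193

z* = 1.282
Margin = z* · SE = 1.282 · 0.02193 = 0.0281

CI: 0.46911 ± 0.0281 = (0.441, 0.497)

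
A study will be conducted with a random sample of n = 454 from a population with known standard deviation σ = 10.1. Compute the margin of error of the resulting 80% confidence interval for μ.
Margin of error = 0.61

Margin of error = z* · σ/√n
= 1.282 · 10.1/√454
= 1.282 · 10.1/21.3073
= 0.61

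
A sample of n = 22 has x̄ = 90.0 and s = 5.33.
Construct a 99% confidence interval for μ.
(86.78, 93.22)

t-interval (σ unknown):
df = n - 1 = 21
t* = 2.831 for 99% confidence

Margin of error = t* · s/√n = 2.831 · 5.33/√22 = 3.22

CI: (86.78, 93.22)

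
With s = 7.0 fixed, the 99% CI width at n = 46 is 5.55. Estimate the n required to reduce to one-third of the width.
n ≈ 414

CI width ∝ 1/√n
To reduce width by factor 3, need √n to grow by 3 → need 3² = 9 times as many samples.

Current: n = 46, width = 5.55
New: n = 414, width ≈ 1.78

Width reduced by factor of 5.55/1.78 = 3.12.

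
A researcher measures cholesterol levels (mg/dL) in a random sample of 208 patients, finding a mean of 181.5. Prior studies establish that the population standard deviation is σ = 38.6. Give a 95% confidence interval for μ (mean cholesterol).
(176.25, 186.75)

z-interval (σ known):
z* = 1.960 for 95% confidence

Margin of error = z* · σ/√n = 1.960 · 38.6/√208 = 5.25

CI: (181.5 - 5.25, 181.5 + 5.25) = (176.25, 186.75)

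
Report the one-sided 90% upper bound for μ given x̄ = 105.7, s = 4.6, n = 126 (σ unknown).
μ ≤ 106.23

Upper bound (one-sided):
t* = 1.288 (one-sided for 90%)
Upper bound = x̄ + t* · s/√n = 105.7 + 1.288 · 4.6/√126 = 106.23

We are 90% confident that μ ≤ 106.23.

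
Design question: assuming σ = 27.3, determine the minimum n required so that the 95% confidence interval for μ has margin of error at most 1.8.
n ≥ 884

For margin E ≤ 1.8:
n ≥ (z* · σ / E)²
n ≥ (1.960 · 27.3 / 1.8)²
n ≥ 883.67

Minimum n = 884 (rounding up)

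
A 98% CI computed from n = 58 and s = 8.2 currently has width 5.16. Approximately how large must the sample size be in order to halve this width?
n ≈ 232

CI width ∝ 1/√n
To reduce width by factor 2, need √n to grow by 2 → need 2² = 4 times as many samples.

Current: n = 58, width = 5.16
New: n = 232, width ≈ 2.52

Width reduced by factor of 5.16/2.52 = 2.05.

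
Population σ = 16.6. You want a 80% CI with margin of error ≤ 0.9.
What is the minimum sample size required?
n ≥ 560

For margin E ≤ 0.9:
n ≥ (z* · σ / E)²
n ≥ (1.282 · 16.6 / 0.9)²
n ≥ 559.12

Minimum n = 560 (rounding up)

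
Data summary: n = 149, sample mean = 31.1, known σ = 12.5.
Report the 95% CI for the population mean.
(29.09, 33.11)

z-interval (σ known):
z* = 1.960 for 95% confidence

Margin of error = z* · σ/√n = 1.960 · 12.5/√149 = 2.01

CI: (31.1 - 2.01, 31.1 + 2.01) = (29.09, 33.11)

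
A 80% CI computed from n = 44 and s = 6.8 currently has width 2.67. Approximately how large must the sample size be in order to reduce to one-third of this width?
n ≈ 396

CI width ∝ 1/√n
To reduce width by factor 3, need √n to grow by 3 → need 3² = 9 times as many samples.

Current: n = 44, width = 2.67
New: n = 396, width ≈ 0.88

Width reduced by factor of 2.67/0.88 = 3.03.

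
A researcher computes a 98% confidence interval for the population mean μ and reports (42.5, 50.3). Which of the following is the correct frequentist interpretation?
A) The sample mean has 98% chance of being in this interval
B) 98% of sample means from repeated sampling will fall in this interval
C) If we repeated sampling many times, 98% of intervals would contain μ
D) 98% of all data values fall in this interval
C

A) Wrong — x̄ is observed and sits in the interval by construction.
B) Wrong — coverage applies to intervals containing μ, not to future x̄ values.
C) Correct — this is the frequentist long-run coverage interpretation.
D) Wrong — a CI is about the parameter μ, not individual data values.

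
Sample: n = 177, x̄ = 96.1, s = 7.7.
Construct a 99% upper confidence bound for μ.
μ ≤ 97.46

Upper bound (one-sided):
t* = 2.348 (one-sided for 99%)
Upper bound = x̄ + t* · s/√n = 96.1 + 2.348 · 7.7/√177 = 97.46

We are 99% confident that μ ≤ 97.46.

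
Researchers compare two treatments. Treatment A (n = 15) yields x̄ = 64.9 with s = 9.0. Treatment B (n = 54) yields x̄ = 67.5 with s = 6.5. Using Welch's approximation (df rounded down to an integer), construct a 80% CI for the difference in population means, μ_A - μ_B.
(-5.91, 0.71)

Difference: x̄₁ - x̄₂ = -2.60
SE = √(s₁²/n₁ + s₂²/n₂) = √(9.0²/15 + 6.5²/54) = 2.4864
df = 18.25 → 18 (Welch–Satterthwaite, rounded down)
t* = 1.330

CI: -2.60 ± 1.330 · 2.4864 = -2.60 ± 3.31 = (-5.91, 0.71)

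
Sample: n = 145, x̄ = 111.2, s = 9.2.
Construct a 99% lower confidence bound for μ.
μ ≥ 109.40

Lower bound (one-sided):
t* = 2.353 (one-sided for 99%)
Lower bound = x̄ - t* · s/√n = 111.2 - 2.353 · 9.2/√145 = 109.40

We are 99% confident that μ ≥ 109.40.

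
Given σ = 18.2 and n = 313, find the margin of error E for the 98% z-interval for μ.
Margin of error = 2.39

Margin of error = z* · σ/√n
= 2.326 · 18.2/√313
= 2.326 · 18.2/17.6918
= 2.39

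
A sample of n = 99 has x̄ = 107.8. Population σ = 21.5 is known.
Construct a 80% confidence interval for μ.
(105.03, 110.57)

z-interval (σ known):
z* = 1.282 for 80% confidence

Margin of error = z* · σ/√n = 1.282 · 21.5/√99 = 2.77

CI: (107.8 - 2.77, 107.8 + 2.77) = (105.03, 110.57)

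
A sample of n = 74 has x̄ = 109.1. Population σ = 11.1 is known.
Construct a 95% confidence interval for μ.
(106.57, 111.63)

z-interval (σ known):
z* = 1.960 for 95% confidence

Margin of error = z* · σ/√n = 1.960 · 11.1/√74 = 2.53

CI: (109.1 - 2.53, 109.1 + 2.53) = (106.57, 111.63)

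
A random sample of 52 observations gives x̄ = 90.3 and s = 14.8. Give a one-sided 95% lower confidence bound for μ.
μ ≥ 86.86

Lower bound (one-sided):
t* = 1.675 (one-sided for 95%)
Lower bound = x̄ - t* · s/√n = 90.3 - 1.675 · 14.8/√52 = 86.86

We are 95% confident that μ ≥ 86.86.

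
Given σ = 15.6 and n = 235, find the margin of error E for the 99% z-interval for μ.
Margin of error = 2.62

Margin of error = z* · σ/√n
= 2.576 · 15.6/√235
= 2.576 · 15.6/15.3297
= 2.62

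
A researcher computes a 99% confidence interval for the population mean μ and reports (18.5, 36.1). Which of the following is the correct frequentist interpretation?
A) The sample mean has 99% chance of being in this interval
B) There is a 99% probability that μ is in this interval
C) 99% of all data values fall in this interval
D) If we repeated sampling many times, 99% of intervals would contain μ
D

A) Wrong — x̄ is observed and sits in the interval by construction.
B) Wrong — μ is fixed; the randomness lives in the interval, not in μ.
C) Wrong — a CI is about the parameter μ, not individual data values.
D) Correct — this is the frequentist long-run coverage interpretation.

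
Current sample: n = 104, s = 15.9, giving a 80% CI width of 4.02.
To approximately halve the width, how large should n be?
n ≈ 416

CI width ∝ 1/√n
To reduce width by factor 2, need √n to grow by 2 → need 2² = 4 times as many samples.

Current: n = 104, width = 4.02
New: n = 416, width ≈ 2.00

Width reduced by factor of 4.02/2.00 = 2.01.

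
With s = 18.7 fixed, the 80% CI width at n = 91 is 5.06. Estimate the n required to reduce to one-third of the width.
n ≈ 819

CI width ∝ 1/√n
To reduce width by factor 3, need √n to grow by 3 → need 3² = 9 times as many samples.

Current: n = 91, width = 5.06
New: n = 819, width ≈ 1.68

Width reduced by factor of 5.06/1.68 = 3.01.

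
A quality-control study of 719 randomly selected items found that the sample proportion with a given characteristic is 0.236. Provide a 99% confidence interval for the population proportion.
(0.195, 0.277)

Proportion CI:
SE = √(p̂(1-p̂)/n) = √(0.236 · 0.764 / 719) = 0.01584

z* = 2.576
Margin = z* · SE = 2.576 · 0.01584 = 0.0408

CI: 0.236 ± 0.0408 = (0.195, 0.277)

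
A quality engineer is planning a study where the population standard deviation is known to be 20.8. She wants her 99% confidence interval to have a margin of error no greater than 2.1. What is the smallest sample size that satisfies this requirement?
n ≥ 651

For margin E ≤ 2.1:
n ≥ (z* · σ / E)²
n ≥ (2.576 · 20.8 / 2.1)²
n ≥ 651.00

Minimum n = 651 (rounding up)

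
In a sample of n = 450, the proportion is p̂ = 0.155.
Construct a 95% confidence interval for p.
(0.122, 0.188)

Proportion CI:
SE = √(p̂(1-p̂)/n) = √(0.155 · 0.845 / 450) = 0.01706

z* = 1.960
Margin = z* · SE = 1.960 · 0.01706 = 0.0334

CI: 0.155 ± 0.0334 = (0.122, 0.188)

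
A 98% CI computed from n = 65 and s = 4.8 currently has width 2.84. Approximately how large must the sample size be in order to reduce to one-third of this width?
n ≈ 585

CI width ∝ 1/√n
To reduce width by factor 3, need √n to grow by 3 → need 3² = 9 times as many samples.

Current: n = 65, width = 2.84
New: n = 585, width ≈ 0.93

Width reduced by factor of 2.84/0.93 = 3.05.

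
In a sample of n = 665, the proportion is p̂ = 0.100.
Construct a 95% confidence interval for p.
(0.077, 0.123)

Proportion CI:
SE = √(p̂(1-p̂)/n) = √(0.100 · 0.900 / 665) = 0.01163

z* = 1.960
Margin = z* · SE = 1.960 · 0.01163 = 0.0228

CI: 0.100 ± 0.0228 = (0.077, 0.123)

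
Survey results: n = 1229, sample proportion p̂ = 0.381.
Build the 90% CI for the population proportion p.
(0.358, 0.404)

Proportion CI:
SE = √(p̂(1-p̂)/n) = √(0.381 · 0.619 / 1229) = 0.01385

z* = 1.645
Margin = z* · SE = 1.645 · 0.01385 = 0.0228

CI: 0.381 ± 0.0228 = (0.358, 0.404)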